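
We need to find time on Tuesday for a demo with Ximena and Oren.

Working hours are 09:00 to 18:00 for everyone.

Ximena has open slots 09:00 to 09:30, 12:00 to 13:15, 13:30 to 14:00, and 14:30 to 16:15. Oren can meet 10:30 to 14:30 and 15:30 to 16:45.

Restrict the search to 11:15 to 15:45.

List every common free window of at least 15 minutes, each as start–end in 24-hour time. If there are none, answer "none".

12:00–13:15, 13:30–14:00, 15:30–15:45

Ximena ∩ Oren: 12:00–13:15, 13:30–14:00, 15:30–16:15.
Restricted to 11:15–15:45: 12:00–13:15, 13:30–14:00, 15:30–15:45.
Windows ≥ 15 min: 12:00–13:15, 13:30–14:00, 15:30–15:45.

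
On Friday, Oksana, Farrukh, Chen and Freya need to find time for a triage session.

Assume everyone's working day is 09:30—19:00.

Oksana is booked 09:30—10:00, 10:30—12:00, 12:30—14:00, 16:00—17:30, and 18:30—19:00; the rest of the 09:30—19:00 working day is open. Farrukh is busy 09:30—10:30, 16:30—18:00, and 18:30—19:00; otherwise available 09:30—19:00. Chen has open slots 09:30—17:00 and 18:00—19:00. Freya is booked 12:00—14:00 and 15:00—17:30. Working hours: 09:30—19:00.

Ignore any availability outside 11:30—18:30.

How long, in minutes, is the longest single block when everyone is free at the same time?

60 minutes

Oksana free within 09:30–19:00: 10:00–10:30, 12:00–12:30, 14:00–16:00, 17:30–18:30.
Farrukh free within 09:30–19:00: 10:30–16:30, 18:00–18:30.
Freya free within 09:30–19:00: 09:30–12:00, 14:00–15:00, 17:30–19:00.
Oksana ∩ Farrukh: 12:00–12:30, 14:00–16:00, 18:00–18:30.
Oksana ∩ Farrukh ∩ Chen: 12:00–12:30, 14:00–16:00, 18:00–18:30.
Oksana ∩ Farrukh ∩ Chen ∩ Freya: 14:00–15:00, 18:00–18:30.
Restricted to 11:30–18:30: 14:00–15:00, 18:00–18:30.
Common window lengths: 60, 30 min; longest is 60.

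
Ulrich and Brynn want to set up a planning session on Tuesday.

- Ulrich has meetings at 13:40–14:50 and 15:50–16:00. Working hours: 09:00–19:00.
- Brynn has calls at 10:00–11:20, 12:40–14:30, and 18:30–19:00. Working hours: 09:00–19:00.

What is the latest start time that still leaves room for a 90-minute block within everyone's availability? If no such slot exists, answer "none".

Ulrich free within 09:00–19:00: 09:00–13:40, 14:50–15:50, 16:00–19:00.
Brynn free within 09:00–19:00: 09:00–10:00, 11:20–12:40, 14:30–18:30.
Ulrich ∩ Brynn: 09:00–10:00, 11:20–12:40, 14:50–15:50, 16:00–18:30.
Windows ≥ 90 min: 16:00–18:30.
Latest start in the last window 16:00–18:30 is 18:30 − 90 min = 17:00.

17:00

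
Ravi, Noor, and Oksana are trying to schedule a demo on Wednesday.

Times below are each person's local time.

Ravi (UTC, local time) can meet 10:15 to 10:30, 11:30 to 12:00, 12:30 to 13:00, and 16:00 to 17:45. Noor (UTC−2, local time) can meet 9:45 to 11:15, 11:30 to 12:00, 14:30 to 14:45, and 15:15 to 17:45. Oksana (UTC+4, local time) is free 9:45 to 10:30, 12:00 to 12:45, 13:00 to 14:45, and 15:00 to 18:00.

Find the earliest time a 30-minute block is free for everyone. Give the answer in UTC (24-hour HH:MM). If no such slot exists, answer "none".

12:30

Ravi → UTC: 10:15–10:30, 11:30–12:00, 12:30–13:00, 16:00–17:45.
Noor → UTC: 11:45–13:15, 13:30–14:00, 16:30–16:45, 17:15–19:45.
Oksana → UTC: 05:45–06:30, 08:00–08:45, 09:00–10:45, 11:00–14:00.
Ravi ∩ Noor: 11:45–12:00, 12:30–13:00, 16:30–16:45, 17:15–17:45.
Ravi ∩ Noor ∩ Oksana: 11:45–12:00, 12:30–13:00.
Windows ≥ 30 min: 12:30–13:00.
Earliest such window starts at 12:30.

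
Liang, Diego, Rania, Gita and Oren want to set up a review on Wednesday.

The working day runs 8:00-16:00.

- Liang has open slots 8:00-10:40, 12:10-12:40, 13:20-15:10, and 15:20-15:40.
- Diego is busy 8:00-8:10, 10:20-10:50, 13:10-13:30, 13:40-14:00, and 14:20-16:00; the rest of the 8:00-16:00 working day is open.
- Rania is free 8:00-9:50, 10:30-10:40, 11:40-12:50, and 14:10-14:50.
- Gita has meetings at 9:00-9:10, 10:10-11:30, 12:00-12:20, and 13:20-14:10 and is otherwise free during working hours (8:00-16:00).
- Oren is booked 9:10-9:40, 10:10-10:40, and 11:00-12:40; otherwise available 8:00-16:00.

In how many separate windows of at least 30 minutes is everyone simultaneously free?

1

Diego free within 08:00–16:00: 08:10–10:20, 10:50–13:10, 13:30–13:40, 14:00–14:20.
Gita free within 08:00–16:00: 08:00–09:00, 09:10–10:10, 11:30–12:00, 12:20–13:20, 14:10–16:00.
Oren free within 08:00–16:00: 08:00–09:10, 09:40–10:10, 10:40–11:00, 12:40–16:00.
Liang ∩ Diego: 08:10–10:20, 12:10–12:40, 13:30–13:40, 14:00–14:20.
Liang ∩ Diego ∩ Rania: 08:10–09:50, 12:10–12:40, 14:10–14:20.
Liang ∩ Diego ∩ Rania ∩ Gita: 08:10–09:00, 09:10–09:50, 12:20–12:40, 14:10–14:20.
Liang ∩ Diego ∩ Rania ∩ Gita ∩ Oren: 08:10–09:00, 09:40–09:50, 14:10–14:20.
Windows ≥ 30 min: 08:10–09:00.
That's 1 window.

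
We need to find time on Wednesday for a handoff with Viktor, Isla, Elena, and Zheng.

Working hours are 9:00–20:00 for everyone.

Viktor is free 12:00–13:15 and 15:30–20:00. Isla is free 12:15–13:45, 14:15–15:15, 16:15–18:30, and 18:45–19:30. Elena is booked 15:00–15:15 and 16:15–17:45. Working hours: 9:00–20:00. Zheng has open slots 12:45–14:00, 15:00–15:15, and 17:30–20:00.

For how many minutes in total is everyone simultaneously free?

Elena free within 09:00–20:00: 09:00–15:00, 15:15–16:15, 17:45–20:00.
Viktor ∩ Isla: 12:15–13:15, 16:15–18:30, 18:45–19:30.
Viktor ∩ Isla ∩ Elena: 12:15–13:15, 17:45–18:30, 18:45–19:30.
Viktor ∩ Isla ∩ Elena ∩ Zheng: 12:45–13:15, 17:45–18:30, 18:45–19:30.
Total common minutes: 30 + 45 + 45 = 120.

120 minutes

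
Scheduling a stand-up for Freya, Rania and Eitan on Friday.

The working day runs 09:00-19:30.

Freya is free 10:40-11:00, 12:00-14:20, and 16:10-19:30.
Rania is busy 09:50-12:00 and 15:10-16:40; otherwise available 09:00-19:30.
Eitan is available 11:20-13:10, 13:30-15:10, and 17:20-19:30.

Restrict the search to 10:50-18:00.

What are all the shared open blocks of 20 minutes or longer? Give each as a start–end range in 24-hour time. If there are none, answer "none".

12:00–13:10, 13:30–14:20, 17:20–18:00

Rania free within 09:00–19:30: 09:00–09:50, 12:00–15:10, 16:40–19:30.
Freya ∩ Rania: 12:00–14:20, 16:40–19:30.
Freya ∩ Rania ∩ Eitan: 12:00–13:10, 13:30–14:20, 17:20–19:30.
Restricted to 10:50–18:00: 12:00–13:10, 13:30–14:20, 17:20–18:00.
Windows ≥ 20 min: 12:00–13:10, 13:30–14:20, 17:20–18:00.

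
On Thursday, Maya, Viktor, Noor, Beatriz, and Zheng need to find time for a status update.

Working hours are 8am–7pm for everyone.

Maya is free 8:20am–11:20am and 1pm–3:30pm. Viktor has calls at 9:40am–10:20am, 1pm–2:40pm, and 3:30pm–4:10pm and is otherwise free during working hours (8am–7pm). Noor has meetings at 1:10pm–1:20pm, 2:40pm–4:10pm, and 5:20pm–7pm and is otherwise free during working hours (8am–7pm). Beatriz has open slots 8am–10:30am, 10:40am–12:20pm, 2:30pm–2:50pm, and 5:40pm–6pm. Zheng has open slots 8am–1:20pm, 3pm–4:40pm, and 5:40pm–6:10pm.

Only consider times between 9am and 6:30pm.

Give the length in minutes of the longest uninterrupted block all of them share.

Viktor free within 08:00–19:00: 08:00–09:40, 10:20–13:00, 14:40–15:30, 16:10–19:00.
Noor free within 08:00–19:00: 08:00–13:10, 13:20–14:40, 16:10–17:20.
Maya ∩ Viktor: 08:20–09:40, 10:20–11:20, 14:40–15:30.
Maya ∩ Viktor ∩ Noor: 08:20–09:40, 10:20–11:20.
Maya ∩ Viktor ∩ Noor ∩ Beatriz: 08:20–09:40, 10:20–10:30, 10:40–11:20.
Maya ∩ Viktor ∩ Noor ∩ Beatriz ∩ Zheng: 08:20–09:40, 10:20–10:30, 10:40–11:20.
Restricted to 09:00–18:30: 09:00–09:40, 10:20–10:30, 10:40–11:20.
Common window lengths: 40, 10, 40 min; longest is 40.

40 minutes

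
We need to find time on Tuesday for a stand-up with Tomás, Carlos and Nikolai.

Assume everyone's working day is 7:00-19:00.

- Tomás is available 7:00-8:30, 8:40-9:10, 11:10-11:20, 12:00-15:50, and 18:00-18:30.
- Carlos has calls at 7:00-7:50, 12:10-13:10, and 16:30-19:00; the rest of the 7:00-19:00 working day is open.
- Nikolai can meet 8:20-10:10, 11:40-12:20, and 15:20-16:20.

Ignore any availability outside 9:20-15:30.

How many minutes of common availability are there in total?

20 minutes

Carlos free within 07:00–19:00: 07:50–12:10, 13:10–16:30.
Tomás ∩ Carlos: 07:50–08:30, 08:40–09:10, 11:10–11:20, 12:00–12:10, 13:10–15:50.
Tomás ∩ Carlos ∩ Nikolai: 08:20–08:30, 08:40–09:10, 12:00–12:10, 15:20–15:50.
Restricted to 09:20–15:30: 12:00–12:10, 15:20–15:30.
Total common minutes: 10 + 10 = 20.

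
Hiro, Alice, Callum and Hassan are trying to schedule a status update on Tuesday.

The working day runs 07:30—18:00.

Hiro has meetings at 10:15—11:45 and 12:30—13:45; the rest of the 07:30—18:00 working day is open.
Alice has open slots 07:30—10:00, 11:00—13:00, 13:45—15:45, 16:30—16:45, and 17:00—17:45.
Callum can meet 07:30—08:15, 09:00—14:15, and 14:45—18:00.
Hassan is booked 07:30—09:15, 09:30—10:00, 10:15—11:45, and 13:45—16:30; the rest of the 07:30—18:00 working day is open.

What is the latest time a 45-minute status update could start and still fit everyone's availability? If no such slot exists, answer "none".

17:00

Hiro free within 07:30–18:00: 07:30–10:15, 11:45–12:30, 13:45–18:00.
Hassan free within 07:30–18:00: 09:15–09:30, 10:00–10:15, 11:45–13:45, 16:30–18:00.
Hiro ∩ Alice: 07:30–10:00, 11:45–12:30, 13:45–15:45, 16:30–16:45, 17:00–17:45.
Hiro ∩ Alice ∩ Callum: 07:30–08:15, 09:00–10:00, 11:45–12:30, 13:45–14:15, 14:45–15:45, 16:30–16:45, 17:00–17:45.
Hiro ∩ Alice ∩ Callum ∩ Hassan: 09:15–09:30, 11:45–12:30, 16:30–16:45, 17:00–17:45.
Windows ≥ 45 min: 11:45–12:30, 17:00–17:45.
Latest start in the last window 17:00–17:45 is 17:45 − 45 min = 17:00.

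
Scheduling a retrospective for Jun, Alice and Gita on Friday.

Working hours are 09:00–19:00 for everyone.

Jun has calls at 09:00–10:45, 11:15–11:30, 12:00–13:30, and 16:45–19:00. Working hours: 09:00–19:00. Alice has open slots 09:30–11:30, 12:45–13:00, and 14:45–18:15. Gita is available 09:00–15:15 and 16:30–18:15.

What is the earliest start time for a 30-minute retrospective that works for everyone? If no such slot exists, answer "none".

10:45

Jun free within 09:00–19:00: 10:45–11:15, 11:30–12:00, 13:30–16:45.
Jun ∩ Alice: 10:45–11:15, 14:45–16:45.
Jun ∩ Alice ∩ Gita: 10:45–11:15, 14:45–15:15, 16:30–16:45.
Windows ≥ 30 min: 10:45–11:15, 14:45–15:15.
Earliest such window starts at 10:45.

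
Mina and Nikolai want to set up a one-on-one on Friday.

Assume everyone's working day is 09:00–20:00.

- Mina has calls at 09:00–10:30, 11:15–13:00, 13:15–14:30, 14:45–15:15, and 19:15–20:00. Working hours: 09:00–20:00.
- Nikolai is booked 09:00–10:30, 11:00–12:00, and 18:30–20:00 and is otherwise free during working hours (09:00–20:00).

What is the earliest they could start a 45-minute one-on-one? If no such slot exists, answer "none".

Mina free within 09:00–20:00: 10:30–11:15, 13:00–13:15, 14:30–14:45, 15:15–19:15.
Nikolai free within 09:00–20:00: 10:30–11:00, 12:00–18:30.
Mina ∩ Nikolai: 10:30–11:00, 13:00–13:15, 14:30–14:45, 15:15–18:30.
Windows ≥ 45 min: 15:15–18:30.
Earliest such window starts at 15:15.

15:15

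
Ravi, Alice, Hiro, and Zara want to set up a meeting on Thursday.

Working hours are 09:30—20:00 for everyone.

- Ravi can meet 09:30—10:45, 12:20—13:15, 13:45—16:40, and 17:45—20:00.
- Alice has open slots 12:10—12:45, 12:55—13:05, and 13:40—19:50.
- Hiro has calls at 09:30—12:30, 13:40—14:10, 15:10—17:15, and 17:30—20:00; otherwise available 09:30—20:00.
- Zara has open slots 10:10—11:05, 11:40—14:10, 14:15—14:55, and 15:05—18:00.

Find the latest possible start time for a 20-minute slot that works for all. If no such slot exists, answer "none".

Hiro free within 09:30–20:00: 12:30–13:40, 14:10–15:10, 17:15–17:30.
Ravi ∩ Alice: 12:20–12:45, 12:55–13:05, 13:45–16:40, 17:45–19:50.
Ravi ∩ Alice ∩ Hiro: 12:30–12:45, 12:55–13:05, 14:10–15:10.
Ravi ∩ Alice ∩ Hiro ∩ Zara: 12:30–12:45, 12:55–13:05, 14:15–14:55, 15:05–15:10.
Windows ≥ 20 min: 14:15–14:55.
Latest start in the last window 14:15–14:55 is 14:55 − 20 min = 14:35.

14:35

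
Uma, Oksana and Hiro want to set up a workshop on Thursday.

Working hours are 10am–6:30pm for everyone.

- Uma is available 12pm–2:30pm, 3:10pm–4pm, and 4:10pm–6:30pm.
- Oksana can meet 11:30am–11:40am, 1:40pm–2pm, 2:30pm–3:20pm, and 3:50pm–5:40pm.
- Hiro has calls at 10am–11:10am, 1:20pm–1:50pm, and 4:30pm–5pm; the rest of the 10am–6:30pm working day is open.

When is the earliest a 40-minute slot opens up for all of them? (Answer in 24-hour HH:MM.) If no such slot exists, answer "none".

17:00

Hiro free within 10:00–18:30: 11:10–13:20, 13:50–16:30, 17:00–18:30.
Uma ∩ Oksana: 13:40–14:00, 15:10–15:20, 15:50–16:00, 16:10–17:40.
Uma ∩ Oksana ∩ Hiro: 13:50–14:00, 15:10–15:20, 15:50–16:00, 16:10–16:30, 17:00–17:40.
Windows ≥ 40 min: 17:00–17:40.
Earliest such window starts at 17:00.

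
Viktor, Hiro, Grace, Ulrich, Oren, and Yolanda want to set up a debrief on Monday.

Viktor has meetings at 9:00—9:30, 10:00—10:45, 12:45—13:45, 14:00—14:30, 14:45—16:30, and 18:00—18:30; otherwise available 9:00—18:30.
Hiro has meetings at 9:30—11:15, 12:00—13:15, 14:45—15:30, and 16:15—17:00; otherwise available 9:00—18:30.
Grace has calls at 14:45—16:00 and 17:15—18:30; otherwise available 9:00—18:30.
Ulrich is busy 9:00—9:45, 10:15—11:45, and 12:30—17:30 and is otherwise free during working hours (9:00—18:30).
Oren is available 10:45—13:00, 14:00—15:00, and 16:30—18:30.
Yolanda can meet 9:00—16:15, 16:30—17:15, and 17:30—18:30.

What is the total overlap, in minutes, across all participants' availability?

15 minutes

Viktor free within 09:00–18:30: 09:30–10:00, 10:45–12:45, 13:45–14:00, 14:30–14:45, 16:30–18:00.
Hiro free within 09:00–18:30: 09:00–09:30, 11:15–12:00, 13:15–14:45, 15:30–16:15, 17:00–18:30.
Grace free within 09:00–18:30: 09:00–14:45, 16:00–17:15.
Ulrich free within 09:00–18:30: 09:45–10:15, 11:45–12:30, 17:30–18:30.
Viktor ∩ Hiro: 11:15–12:00, 13:45–14:00, 14:30–14:45, 17:00–18:00.
Viktor ∩ Hiro ∩ Grace: 11:15–12:00, 13:45–14:00, 14:30–14:45, 17:00–17:15.
Viktor ∩ Hiro ∩ Grace ∩ Ulrich: 11:45–12:00.
Viktor ∩ Hiro ∩ Grace ∩ Ulrich ∩ Oren: 11:45–12:00.
Viktor ∩ Hiro ∩ Grace ∩ Ulrich ∩ Oren ∩ Yolanda: 11:45–12:00.
Total common minutes: 15.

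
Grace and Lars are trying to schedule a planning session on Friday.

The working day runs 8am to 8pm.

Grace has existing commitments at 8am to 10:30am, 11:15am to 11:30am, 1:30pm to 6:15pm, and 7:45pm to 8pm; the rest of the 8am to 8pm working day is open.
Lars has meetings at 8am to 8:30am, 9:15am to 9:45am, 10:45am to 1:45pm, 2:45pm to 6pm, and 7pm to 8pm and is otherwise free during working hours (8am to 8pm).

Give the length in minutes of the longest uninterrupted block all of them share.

Grace free within 08:00–20:00: 10:30–11:15, 11:30–13:30, 18:15–19:45.
Lars free within 08:00–20:00: 08:30–09:15, 09:45–10:45, 13:45–14:45, 18:00–19:00.
Grace ∩ Lars: 10:30–10:45, 18:15–19:00.
Common window lengths: 15, 45 min; longest is 45.

45 minutes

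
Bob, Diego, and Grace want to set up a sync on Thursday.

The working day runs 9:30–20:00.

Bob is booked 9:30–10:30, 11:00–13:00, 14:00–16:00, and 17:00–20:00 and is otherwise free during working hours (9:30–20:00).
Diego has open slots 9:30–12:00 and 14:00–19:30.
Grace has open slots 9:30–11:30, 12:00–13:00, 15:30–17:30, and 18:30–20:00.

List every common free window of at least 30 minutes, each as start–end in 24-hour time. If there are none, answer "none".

10:30–11:00, 16:00–17:00

Bob free within 09:30–20:00: 10:30–11:00, 13:00–14:00, 16:00–17:00.
Bob ∩ Diego: 10:30–11:00, 16:00–17:00.
Bob ∩ Diego ∩ Grace: 10:30–11:00, 16:00–17:00.
Windows ≥ 30 min: 10:30–11:00, 16:00–17:00.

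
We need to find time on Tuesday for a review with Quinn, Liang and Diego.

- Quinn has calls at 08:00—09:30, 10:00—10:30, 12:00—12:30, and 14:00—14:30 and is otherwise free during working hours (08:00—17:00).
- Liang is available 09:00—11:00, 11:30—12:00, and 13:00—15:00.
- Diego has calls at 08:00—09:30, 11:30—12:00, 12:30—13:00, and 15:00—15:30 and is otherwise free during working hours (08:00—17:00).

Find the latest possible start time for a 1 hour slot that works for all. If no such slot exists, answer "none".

13:00

Quinn free within 08:00–17:00: 09:30–10:00, 10:30–12:00, 12:30–14:00, 14:30–17:00.
Diego free within 08:00–17:00: 09:30–11:30, 12:00–12:30, 13:00–15:00, 15:30–17:00.
Quinn ∩ Liang: 09:30–10:00, 10:30–11:00, 11:30–12:00, 13:00–14:00, 14:30–15:00.
Quinn ∩ Liang ∩ Diego: 09:30–10:00, 10:30–11:00, 13:00–14:00, 14:30–15:00.
Windows ≥ 60 min: 13:00–14:00.
Latest start in the last window 13:00–14:00 is 14:00 − 60 min = 13:00.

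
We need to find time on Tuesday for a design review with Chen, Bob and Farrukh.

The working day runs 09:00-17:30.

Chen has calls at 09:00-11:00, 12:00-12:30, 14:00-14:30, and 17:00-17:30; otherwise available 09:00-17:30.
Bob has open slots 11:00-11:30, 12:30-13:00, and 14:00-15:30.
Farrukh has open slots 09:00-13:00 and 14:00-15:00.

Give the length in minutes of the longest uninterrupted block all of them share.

30 minutes

Chen free within 09:00–17:30: 11:00–12:00, 12:30–14:00, 14:30–17:00.
Chen ∩ Bob: 11:00–11:30, 12:30–13:00, 14:30–15:30.
Chen ∩ Bob ∩ Farrukh: 11:00–11:30, 12:30–13:00, 14:30–15:00.
Common window lengths: 30, 30, 30 min; longest is 30.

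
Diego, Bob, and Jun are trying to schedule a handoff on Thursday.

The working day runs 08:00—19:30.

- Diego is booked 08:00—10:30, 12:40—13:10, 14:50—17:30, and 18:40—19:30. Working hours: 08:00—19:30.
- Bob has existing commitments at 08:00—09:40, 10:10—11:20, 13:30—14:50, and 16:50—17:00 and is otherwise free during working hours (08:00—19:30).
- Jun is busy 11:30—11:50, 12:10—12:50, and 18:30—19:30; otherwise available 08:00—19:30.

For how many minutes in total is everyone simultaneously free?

110 minutes

Diego free within 08:00–19:30: 10:30–12:40, 13:10–14:50, 17:30–18:40.
Bob free within 08:00–19:30: 09:40–10:10, 11:20–13:30, 14:50–16:50, 17:00–19:30.
Jun free within 08:00–19:30: 08:00–11:30, 11:50–12:10, 12:50–18:30.
Diego ∩ Bob: 11:20–12:40, 13:10–13:30, 17:30–18:40.
Diego ∩ Bob ∩ Jun: 11:20–11:30, 11:50–12:10, 13:10–13:30, 17:30–18:30.
Total common minutes: 10 + 20 + 20 + 60 = 110.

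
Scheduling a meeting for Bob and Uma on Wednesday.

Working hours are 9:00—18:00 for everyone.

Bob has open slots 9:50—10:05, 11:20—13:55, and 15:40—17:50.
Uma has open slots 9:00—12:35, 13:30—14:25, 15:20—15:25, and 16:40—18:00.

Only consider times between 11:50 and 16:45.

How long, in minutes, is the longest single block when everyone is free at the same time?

45 minutes

Bob ∩ Uma: 09:50–10:05, 11:20–12:35, 13:30–13:55, 16:40–17:50.
Restricted to 11:50–16:45: 11:50–12:35, 13:30–13:55, 16:40–16:45.
Common window lengths: 45, 25, 5 min; longest is 45.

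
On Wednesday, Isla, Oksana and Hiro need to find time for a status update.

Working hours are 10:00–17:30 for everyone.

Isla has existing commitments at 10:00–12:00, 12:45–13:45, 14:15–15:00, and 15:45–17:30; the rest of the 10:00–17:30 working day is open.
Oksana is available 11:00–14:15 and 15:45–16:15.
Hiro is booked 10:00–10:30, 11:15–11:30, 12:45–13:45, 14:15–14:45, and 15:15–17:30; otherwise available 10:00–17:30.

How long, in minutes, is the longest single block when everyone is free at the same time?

45 minutes

Isla free within 10:00–17:30: 12:00–12:45, 13:45–14:15, 15:00–15:45.
Hiro free within 10:00–17:30: 10:30–11:15, 11:30–12:45, 13:45–14:15, 14:45–15:15.
Isla ∩ Oksana: 12:00–12:45, 13:45–14:15.
Isla ∩ Oksana ∩ Hiro: 12:00–12:45, 13:45–14:15.
Common window lengths: 45, 30 min; longest is 45.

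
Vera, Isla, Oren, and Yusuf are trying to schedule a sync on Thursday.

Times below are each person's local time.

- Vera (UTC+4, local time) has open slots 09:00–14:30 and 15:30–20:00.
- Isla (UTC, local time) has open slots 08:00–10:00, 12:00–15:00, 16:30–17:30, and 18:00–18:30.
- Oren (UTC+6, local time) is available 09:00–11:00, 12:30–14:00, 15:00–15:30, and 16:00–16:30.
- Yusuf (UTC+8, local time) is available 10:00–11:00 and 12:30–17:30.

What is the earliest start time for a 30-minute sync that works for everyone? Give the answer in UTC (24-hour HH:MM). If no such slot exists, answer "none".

Vera → UTC: 05:00–10:30, 11:30–16:00.
Isla → UTC: 08:00–10:00, 12:00–15:00, 16:30–17:30, 18:00–18:30.
Oren → UTC: 03:00–05:00, 06:30–08:00, 09:00–09:30, 10:00–10:30.
Yusuf → UTC: 02:00–03:00, 04:30–09:30.
Vera ∩ Isla: 08:00–10:00, 12:00–15:00.
Vera ∩ Isla ∩ Oren: 09:00–09:30.
Vera ∩ Isla ∩ Oren ∩ Yusuf: 09:00–09:30.
Windows ≥ 30 min: 09:00–09:30.
Earliest such window starts at 09:00.

09:00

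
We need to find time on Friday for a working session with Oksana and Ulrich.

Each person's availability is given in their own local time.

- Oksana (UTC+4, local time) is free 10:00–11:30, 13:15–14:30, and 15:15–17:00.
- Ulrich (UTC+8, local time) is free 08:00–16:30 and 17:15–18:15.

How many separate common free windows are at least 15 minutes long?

2

Oksana → UTC: 06:00–07:30, 09:15–10:30, 11:15–13:00.
Ulrich → UTC: 00:00–08:30, 09:15–10:15.
Oksana ∩ Ulrich: 06:00–07:30, 09:15–10:15.
Windows ≥ 15 min: 06:00–07:30, 09:15–10:15.
That's 2 windows.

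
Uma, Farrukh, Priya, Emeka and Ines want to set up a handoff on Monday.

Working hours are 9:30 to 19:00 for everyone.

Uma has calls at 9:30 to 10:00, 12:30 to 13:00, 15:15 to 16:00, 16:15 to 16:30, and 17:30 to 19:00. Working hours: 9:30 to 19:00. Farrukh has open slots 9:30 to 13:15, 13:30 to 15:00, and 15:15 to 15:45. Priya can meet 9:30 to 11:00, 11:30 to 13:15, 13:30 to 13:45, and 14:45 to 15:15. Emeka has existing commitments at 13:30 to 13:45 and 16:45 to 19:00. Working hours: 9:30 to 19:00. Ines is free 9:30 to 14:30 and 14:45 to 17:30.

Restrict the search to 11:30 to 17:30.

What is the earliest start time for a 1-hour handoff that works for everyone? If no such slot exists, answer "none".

11:30

Uma free within 09:30–19:00: 10:00–12:30, 13:00–15:15, 16:00–16:15, 16:30–17:30.
Emeka free within 09:30–19:00: 09:30–13:30, 13:45–16:45.
Uma ∩ Farrukh: 10:00–12:30, 13:00–13:15, 13:30–15:00.
Uma ∩ Farrukh ∩ Priya: 10:00–11:00, 11:30–12:30, 13:00–13:15, 13:30–13:45, 14:45–15:00.
Uma ∩ Farrukh ∩ Priya ∩ Emeka: 10:00–11:00, 11:30–12:30, 13:00–13:15, 14:45–15:00.
Uma ∩ Farrukh ∩ Priya ∩ Emeka ∩ Ines: 10:00–11:00, 11:30–12:30, 13:00–13:15, 14:45–15:00.
Restricted to 11:30–17:30: 11:30–12:30, 13:00–13:15, 14:45–15:00.
Windows ≥ 60 min: 11:30–12:30.
Earliest such window starts at 11:30.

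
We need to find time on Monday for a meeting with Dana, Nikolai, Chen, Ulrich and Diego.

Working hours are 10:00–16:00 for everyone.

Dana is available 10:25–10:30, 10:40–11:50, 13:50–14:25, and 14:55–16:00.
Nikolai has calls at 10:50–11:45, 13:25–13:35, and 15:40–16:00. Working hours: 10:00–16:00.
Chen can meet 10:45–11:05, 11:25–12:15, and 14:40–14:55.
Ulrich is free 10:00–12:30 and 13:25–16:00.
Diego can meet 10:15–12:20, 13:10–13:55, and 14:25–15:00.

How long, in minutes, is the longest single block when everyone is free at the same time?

5 minutes

Nikolai free within 10:00–16:00: 10:00–10:50, 11:45–13:25, 13:35–15:40.
Dana ∩ Nikolai: 10:25–10:30, 10:40–10:50, 11:45–11:50, 13:50–14:25, 14:55–15:40.
Dana ∩ Nikolai ∩ Chen: 10:45–10:50, 11:45–11:50.
Dana ∩ Nikolai ∩ Chen ∩ Ulrich: 10:45–10:50, 11:45–11:50.
Dana ∩ Nikolai ∩ Chen ∩ Ulrich ∩ Diego: 10:45–10:50, 11:45–11:50.
Common window lengths: 5, 5 min; longest is 5.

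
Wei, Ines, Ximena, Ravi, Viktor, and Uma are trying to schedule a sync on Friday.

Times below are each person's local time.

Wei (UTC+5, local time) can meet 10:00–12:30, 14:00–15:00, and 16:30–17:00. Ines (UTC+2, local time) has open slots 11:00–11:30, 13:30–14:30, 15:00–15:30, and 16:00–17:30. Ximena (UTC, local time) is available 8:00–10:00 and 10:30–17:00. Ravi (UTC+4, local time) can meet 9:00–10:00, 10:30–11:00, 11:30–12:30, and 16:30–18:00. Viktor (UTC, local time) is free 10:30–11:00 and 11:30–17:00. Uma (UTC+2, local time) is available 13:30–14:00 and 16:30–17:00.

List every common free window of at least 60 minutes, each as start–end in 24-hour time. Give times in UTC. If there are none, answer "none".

Wei → UTC: 05:00–07:30, 09:00–10:00, 11:30–12:00.
Ines → UTC: 09:00–09:30, 11:30–12:30, 13:00–13:30, 14:00–15:30.
Ximena → UTC: 08:00–10:00, 10:30–17:00.
Ravi → UTC: 05:00–06:00, 06:30–07:00, 07:30–08:30, 12:30–14:00.
Viktor → UTC: 10:30–11:00, 11:30–17:00.
Uma → UTC: 11:30–12:00, 14:30–15:00.
Wei ∩ Ines: 09:00–09:30, 11:30–12:00.
Wei ∩ Ines ∩ Ximena: 09:00–09:30, 11:30–12:00.
Wei ∩ Ines ∩ Ximena ∩ Ravi: (none).
Wei ∩ Ines ∩ Ximena ∩ Ravi ∩ Viktor: (none).
Wei ∩ Ines ∩ Ximena ∩ Ravi ∩ Viktor ∩ Uma: (none).
Windows ≥ 60 min: (none).

none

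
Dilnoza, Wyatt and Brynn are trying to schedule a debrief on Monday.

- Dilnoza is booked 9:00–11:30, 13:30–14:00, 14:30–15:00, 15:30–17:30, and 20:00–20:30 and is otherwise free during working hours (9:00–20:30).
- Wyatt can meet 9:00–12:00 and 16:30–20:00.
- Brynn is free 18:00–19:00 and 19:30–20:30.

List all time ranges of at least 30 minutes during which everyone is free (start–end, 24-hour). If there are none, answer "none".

18:00–19:00, 19:30–20:00

Dilnoza free within 09:00–20:30: 11:30–13:30, 14:00–14:30, 15:00–15:30, 17:30–20:00.
Dilnoza ∩ Wyatt: 11:30–12:00, 17:30–20:00.
Dilnoza ∩ Wyatt ∩ Brynn: 18:00–19:00, 19:30–20:00.
Windows ≥ 30 min: 18:00–19:00, 19:30–20:00.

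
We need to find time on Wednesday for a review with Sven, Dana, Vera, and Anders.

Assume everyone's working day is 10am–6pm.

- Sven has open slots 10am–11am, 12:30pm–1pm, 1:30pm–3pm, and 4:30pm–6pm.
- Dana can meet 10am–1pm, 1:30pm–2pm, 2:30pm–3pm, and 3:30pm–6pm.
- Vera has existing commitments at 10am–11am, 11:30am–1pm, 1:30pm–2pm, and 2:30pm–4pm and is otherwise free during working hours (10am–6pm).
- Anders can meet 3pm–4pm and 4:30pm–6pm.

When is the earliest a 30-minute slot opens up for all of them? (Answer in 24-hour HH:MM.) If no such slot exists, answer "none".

Vera free within 10:00–18:00: 11:00–11:30, 13:00–13:30, 14:00–14:30, 16:00–18:00.
Sven ∩ Dana: 10:00–11:00, 12:30–13:00, 13:30–14:00, 14:30–15:00, 16:30–18:00.
Sven ∩ Dana ∩ Vera: 16:30–18:00.
Sven ∩ Dana ∩ Vera ∩ Anders: 16:30–18:00.
Windows ≥ 30 min: 16:30–18:00.
Earliest such window starts at 16:30.

16:30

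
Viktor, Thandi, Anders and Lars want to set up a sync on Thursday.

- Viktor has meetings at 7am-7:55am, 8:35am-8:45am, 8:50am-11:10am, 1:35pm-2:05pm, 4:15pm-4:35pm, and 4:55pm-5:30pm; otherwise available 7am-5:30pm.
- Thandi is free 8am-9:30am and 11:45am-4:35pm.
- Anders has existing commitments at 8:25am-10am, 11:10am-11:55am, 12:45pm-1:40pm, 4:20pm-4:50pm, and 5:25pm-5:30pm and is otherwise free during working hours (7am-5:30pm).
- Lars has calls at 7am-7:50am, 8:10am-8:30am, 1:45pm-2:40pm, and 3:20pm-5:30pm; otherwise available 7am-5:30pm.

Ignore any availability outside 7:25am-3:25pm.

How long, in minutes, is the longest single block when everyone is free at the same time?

50 minutes

Viktor free within 07:00–17:30: 07:55–08:35, 08:45–08:50, 11:10–13:35, 14:05–16:15, 16:35–16:55.
Anders free within 07:00–17:30: 07:00–08:25, 10:00–11:10, 11:55–12:45, 13:40–16:20, 16:50–17:25.
Lars free within 07:00–17:30: 07:50–08:10, 08:30–13:45, 14:40–15:20.
Viktor ∩ Thandi: 08:00–08:35, 08:45–08:50, 11:45–13:35, 14:05–16:15.
Viktor ∩ Thandi ∩ Anders: 08:00–08:25, 11:55–12:45, 14:05–16:15.
Viktor ∩ Thandi ∩ Anders ∩ Lars: 08:00–08:10, 11:55–12:45, 14:40–15:20.
Restricted to 07:25–15:25: 08:00–08:10, 11:55–12:45, 14:40–15:20.
Common window lengths: 10, 50, 40 min; longest is 50.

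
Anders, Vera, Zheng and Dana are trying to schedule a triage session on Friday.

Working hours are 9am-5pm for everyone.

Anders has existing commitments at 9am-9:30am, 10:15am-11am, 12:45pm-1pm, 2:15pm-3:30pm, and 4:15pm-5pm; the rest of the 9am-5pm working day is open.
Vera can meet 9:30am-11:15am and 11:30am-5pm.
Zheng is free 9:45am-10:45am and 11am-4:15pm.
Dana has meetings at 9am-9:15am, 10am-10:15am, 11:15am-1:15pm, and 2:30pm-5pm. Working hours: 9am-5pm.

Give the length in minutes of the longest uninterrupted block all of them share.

60 minutes

Anders free within 09:00–17:00: 09:30–10:15, 11:00–12:45, 13:00–14:15, 15:30–16:15.
Dana free within 09:00–17:00: 09:15–10:00, 10:15–11:15, 13:15–14:30.
Anders ∩ Vera: 09:30–10:15, 11:00–11:15, 11:30–12:45, 13:00–14:15, 15:30–16:15.
Anders ∩ Vera ∩ Zheng: 09:45–10:15, 11:00–11:15, 11:30–12:45, 13:00–14:15, 15:30–16:15.
Anders ∩ Vera ∩ Zheng ∩ Dana: 09:45–10:00, 11:00–11:15, 13:15–14:15.
Common window lengths: 15, 15, 60 min; longest is 60.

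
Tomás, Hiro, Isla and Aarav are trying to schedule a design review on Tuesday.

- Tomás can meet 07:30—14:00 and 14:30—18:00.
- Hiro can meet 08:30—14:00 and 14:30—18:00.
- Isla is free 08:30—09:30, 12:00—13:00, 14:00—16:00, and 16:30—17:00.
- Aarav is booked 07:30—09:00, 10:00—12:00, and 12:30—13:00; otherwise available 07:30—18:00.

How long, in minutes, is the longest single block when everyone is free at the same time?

90 minutes

Aarav free within 07:30–18:00: 09:00–10:00, 12:00–12:30, 13:00–18:00.
Tomás ∩ Hiro: 08:30–14:00, 14:30–18:00.
Tomás ∩ Hiro ∩ Isla: 08:30–09:30, 12:00–13:00, 14:30–16:00, 16:30–17:00.
Tomás ∩ Hiro ∩ Isla ∩ Aarav: 09:00–09:30, 12:00–12:30, 14:30–16:00, 16:30–17:00.
Common window lengths: 30, 30, 90, 30 min; longest is 90.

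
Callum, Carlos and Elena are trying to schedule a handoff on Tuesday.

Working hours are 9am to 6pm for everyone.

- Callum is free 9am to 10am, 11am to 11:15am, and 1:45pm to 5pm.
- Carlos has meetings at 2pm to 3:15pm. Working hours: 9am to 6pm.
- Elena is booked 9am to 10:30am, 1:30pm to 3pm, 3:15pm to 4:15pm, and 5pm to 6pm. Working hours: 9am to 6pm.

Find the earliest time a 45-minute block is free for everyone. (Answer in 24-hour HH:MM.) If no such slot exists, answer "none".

16:15

Carlos free within 09:00–18:00: 09:00–14:00, 15:15–18:00.
Elena free within 09:00–18:00: 10:30–13:30, 15:00–15:15, 16:15–17:00.
Callum ∩ Carlos: 09:00–10:00, 11:00–11:15, 13:45–14:00, 15:15–17:00.
Callum ∩ Carlos ∩ Elena: 11:00–11:15, 16:15–17:00.
Windows ≥ 45 min: 16:15–17:00.
Earliest such window starts at 16:15.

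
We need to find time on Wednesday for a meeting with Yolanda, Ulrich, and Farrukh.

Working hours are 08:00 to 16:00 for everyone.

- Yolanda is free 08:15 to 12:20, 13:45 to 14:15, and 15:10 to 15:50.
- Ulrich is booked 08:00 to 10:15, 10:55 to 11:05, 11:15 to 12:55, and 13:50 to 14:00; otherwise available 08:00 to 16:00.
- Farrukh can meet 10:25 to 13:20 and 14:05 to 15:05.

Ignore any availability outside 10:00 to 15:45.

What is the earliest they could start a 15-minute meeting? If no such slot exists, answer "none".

Ulrich free within 08:00–16:00: 10:15–10:55, 11:05–11:15, 12:55–13:50, 14:00–16:00.
Yolanda ∩ Ulrich: 10:15–10:55, 11:05–11:15, 13:45–13:50, 14:00–14:15, 15:10–15:50.
Yolanda ∩ Ulrich ∩ Farrukh: 10:25–10:55, 11:05–11:15, 14:05–14:15.
Restricted to 10:00–15:45: 10:25–10:55, 11:05–11:15, 14:05–14:15.
Windows ≥ 15 min: 10:25–10:55.
Earliest such window starts at 10:25.

10:25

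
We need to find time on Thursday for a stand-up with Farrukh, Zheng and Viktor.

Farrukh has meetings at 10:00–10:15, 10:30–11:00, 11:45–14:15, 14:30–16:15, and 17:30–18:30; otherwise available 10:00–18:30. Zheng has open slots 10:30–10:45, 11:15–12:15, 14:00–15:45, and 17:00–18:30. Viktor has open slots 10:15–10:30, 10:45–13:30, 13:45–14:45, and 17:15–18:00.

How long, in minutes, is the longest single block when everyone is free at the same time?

Farrukh free within 10:00–18:30: 10:15–10:30, 11:00–11:45, 14:15–14:30, 16:15–17:30.
Farrukh ∩ Zheng: 11:15–11:45, 14:15–14:30, 17:00–17:30.
Farrukh ∩ Zheng ∩ Viktor: 11:15–11:45, 14:15–14:30, 17:15–17:30.
Common window lengths: 30, 15, 15 min; longest is 30.

30 minutes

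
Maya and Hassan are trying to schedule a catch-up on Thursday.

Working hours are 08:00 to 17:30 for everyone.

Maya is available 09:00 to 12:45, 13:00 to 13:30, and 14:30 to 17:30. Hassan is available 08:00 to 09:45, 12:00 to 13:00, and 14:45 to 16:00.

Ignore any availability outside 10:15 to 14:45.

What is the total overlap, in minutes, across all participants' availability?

45 minutes

Maya ∩ Hassan: 09:00–09:45, 12:00–12:45, 14:45–16:00.
Restricted to 10:15–14:45: 12:00–12:45.
Total common minutes: 45.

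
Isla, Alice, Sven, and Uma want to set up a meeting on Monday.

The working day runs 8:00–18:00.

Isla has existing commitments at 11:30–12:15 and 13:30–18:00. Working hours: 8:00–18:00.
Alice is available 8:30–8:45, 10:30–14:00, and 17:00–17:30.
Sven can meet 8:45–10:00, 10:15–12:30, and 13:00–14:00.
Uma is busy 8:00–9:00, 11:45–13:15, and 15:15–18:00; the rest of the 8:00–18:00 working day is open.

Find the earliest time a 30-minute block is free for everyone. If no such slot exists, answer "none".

10:30

Isla free within 08:00–18:00: 08:00–11:30, 12:15–13:30.
Uma free within 08:00–18:00: 09:00–11:45, 13:15–15:15.
Isla ∩ Alice: 08:30–08:45, 10:30–11:30, 12:15–13:30.
Isla ∩ Alice ∩ Sven: 10:30–11:30, 12:15–12:30, 13:00–13:30.
Isla ∩ Alice ∩ Sven ∩ Uma: 10:30–11:30, 13:15–13:30.
Windows ≥ 30 min: 10:30–11:30.
Earliest such window starts at 10:30.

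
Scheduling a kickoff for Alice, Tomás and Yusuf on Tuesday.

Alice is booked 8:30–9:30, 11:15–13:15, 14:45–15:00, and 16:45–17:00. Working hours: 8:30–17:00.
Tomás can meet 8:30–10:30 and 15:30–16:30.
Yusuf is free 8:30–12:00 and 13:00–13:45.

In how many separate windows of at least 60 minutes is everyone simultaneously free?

Alice free within 08:30–17:00: 09:30–11:15, 13:15–14:45, 15:00–16:45.
Alice ∩ Tomás: 09:30–10:30, 15:30–16:30.
Alice ∩ Tomás ∩ Yusuf: 09:30–10:30.
Windows ≥ 60 min: 09:30–10:30.
That's 1 window.

1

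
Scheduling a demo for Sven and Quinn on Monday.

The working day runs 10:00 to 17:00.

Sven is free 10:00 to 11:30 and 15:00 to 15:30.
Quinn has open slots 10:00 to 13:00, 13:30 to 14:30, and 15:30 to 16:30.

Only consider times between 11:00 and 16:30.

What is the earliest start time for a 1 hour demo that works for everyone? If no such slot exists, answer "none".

Sven ∩ Quinn: 10:00–11:30.
Restricted to 11:00–16:30: 11:00–11:30.
Windows ≥ 60 min: (none).

none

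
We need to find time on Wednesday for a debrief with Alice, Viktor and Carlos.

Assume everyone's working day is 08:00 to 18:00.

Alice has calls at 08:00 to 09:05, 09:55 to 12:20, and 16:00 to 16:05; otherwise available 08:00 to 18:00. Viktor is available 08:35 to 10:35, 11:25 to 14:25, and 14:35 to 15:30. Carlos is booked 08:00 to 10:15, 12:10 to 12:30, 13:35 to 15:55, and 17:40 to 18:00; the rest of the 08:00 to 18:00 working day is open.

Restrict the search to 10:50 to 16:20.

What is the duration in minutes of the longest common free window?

65 minutes

Alice free within 08:00–18:00: 09:05–09:55, 12:20–16:00, 16:05–18:00.
Carlos free within 08:00–18:00: 10:15–12:10, 12:30–13:35, 15:55–17:40.
Alice ∩ Viktor: 09:05–09:55, 12:20–14:25, 14:35–15:30.
Alice ∩ Viktor ∩ Carlos: 12:30–13:35.
Restricted to 10:50–16:20: 12:30–13:35.
Single common window of 65 minutes.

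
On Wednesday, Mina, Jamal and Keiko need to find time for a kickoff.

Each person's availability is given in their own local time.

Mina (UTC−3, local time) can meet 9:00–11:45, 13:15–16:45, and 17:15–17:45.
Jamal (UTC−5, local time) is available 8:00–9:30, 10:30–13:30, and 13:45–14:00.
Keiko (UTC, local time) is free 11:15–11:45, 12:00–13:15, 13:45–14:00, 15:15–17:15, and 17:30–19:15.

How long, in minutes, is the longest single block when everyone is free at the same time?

60 minutes

Mina → UTC: 12:00–14:45, 16:15–19:45, 20:15–20:45.
Jamal → UTC: 13:00–14:30, 15:30–18:30, 18:45–19:00.
Keiko → UTC: 11:15–11:45, 12:00–13:15, 13:45–14:00, 15:15–17:15, 17:30–19:15.
Mina ∩ Jamal: 13:00–14:30, 16:15–18:30, 18:45–19:00.
Mina ∩ Jamal ∩ Keiko: 13:00–13:15, 13:45–14:00, 16:15–17:15, 17:30–18:30, 18:45–19:00.
Common window lengths: 15, 15, 60, 60, 15 min; longest is 60.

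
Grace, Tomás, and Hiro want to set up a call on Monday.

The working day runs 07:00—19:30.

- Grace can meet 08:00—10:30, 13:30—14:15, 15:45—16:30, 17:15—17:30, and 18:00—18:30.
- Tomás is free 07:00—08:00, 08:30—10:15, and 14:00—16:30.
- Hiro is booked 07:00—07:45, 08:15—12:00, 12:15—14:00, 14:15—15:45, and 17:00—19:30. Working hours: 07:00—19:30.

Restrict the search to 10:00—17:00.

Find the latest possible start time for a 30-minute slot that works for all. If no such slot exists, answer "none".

Hiro free within 07:00–19:30: 07:45–08:15, 12:00–12:15, 14:00–14:15, 15:45–17:00.
Grace ∩ Tomás: 08:30–10:15, 14:00–14:15, 15:45–16:30.
Grace ∩ Tomás ∩ Hiro: 14:00–14:15, 15:45–16:30.
Restricted to 10:00–17:00: 14:00–14:15, 15:45–16:30.
Windows ≥ 30 min: 15:45–16:30.
Latest start in the last window 15:45–16:30 is 16:30 − 30 min = 16:00.

16:00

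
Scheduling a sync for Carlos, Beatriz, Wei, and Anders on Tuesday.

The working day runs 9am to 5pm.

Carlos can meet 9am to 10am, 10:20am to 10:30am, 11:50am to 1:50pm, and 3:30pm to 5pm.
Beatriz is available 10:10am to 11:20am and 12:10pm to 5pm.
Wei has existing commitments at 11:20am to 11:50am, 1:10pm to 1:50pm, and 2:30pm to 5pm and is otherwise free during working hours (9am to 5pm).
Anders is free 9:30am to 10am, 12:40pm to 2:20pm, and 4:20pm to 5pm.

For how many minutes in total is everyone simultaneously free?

Wei free within 09:00–17:00: 09:00–11:20, 11:50–13:10, 13:50–14:30.
Carlos ∩ Beatriz: 10:20–10:30, 12:10–13:50, 15:30–17:00.
Carlos ∩ Beatriz ∩ Wei: 10:20–10:30, 12:10–13:10.
Carlos ∩ Beatriz ∩ Wei ∩ Anders: 12:40–13:10.
Total common minutes: 30.

30 minutes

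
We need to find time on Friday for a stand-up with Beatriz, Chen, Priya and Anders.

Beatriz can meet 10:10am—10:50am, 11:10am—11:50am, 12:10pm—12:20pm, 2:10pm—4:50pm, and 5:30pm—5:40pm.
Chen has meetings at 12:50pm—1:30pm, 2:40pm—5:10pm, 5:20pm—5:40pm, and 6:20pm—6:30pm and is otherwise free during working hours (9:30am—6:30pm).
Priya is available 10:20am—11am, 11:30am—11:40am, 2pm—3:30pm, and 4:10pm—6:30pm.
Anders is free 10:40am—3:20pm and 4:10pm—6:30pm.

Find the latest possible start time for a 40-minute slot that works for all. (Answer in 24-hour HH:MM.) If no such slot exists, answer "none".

Chen free within 09:30–18:30: 09:30–12:50, 13:30–14:40, 17:10–17:20, 17:40–18:20.
Beatriz ∩ Chen: 10:10–10:50, 11:10–11:50, 12:10–12:20, 14:10–14:40.
Beatriz ∩ Chen ∩ Priya: 10:20–10:50, 11:30–11:40, 14:10–14:40.
Beatriz ∩ Chen ∩ Priya ∩ Anders: 10:40–10:50, 11:30–11:40, 14:10–14:40.
Windows ≥ 40 min: (none).

none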